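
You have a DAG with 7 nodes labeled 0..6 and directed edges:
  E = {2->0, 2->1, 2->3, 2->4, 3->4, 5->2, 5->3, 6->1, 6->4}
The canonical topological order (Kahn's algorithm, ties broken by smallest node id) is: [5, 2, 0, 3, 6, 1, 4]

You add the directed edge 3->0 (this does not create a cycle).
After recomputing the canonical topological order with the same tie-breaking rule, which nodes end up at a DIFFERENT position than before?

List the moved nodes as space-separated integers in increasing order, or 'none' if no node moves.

Old toposort: [5, 2, 0, 3, 6, 1, 4]
Added edge 3->0
Recompute Kahn (smallest-id tiebreak):
  initial in-degrees: [2, 2, 1, 2, 3, 0, 0]
  ready (indeg=0): [5, 6]
  pop 5: indeg[2]->0; indeg[3]->1 | ready=[2, 6] | order so far=[5]
  pop 2: indeg[0]->1; indeg[1]->1; indeg[3]->0; indeg[4]->2 | ready=[3, 6] | order so far=[5, 2]
  pop 3: indeg[0]->0; indeg[4]->1 | ready=[0, 6] | order so far=[5, 2, 3]
  pop 0: no out-edges | ready=[6] | order so far=[5, 2, 3, 0]
  pop 6: indeg[1]->0; indeg[4]->0 | ready=[1, 4] | order so far=[5, 2, 3, 0, 6]
  pop 1: no out-edges | ready=[4] | order so far=[5, 2, 3, 0, 6, 1]
  pop 4: no out-edges | ready=[] | order so far=[5, 2, 3, 0, 6, 1, 4]
New canonical toposort: [5, 2, 3, 0, 6, 1, 4]
Compare positions:
  Node 0: index 2 -> 3 (moved)
  Node 1: index 5 -> 5 (same)
  Node 2: index 1 -> 1 (same)
  Node 3: index 3 -> 2 (moved)
  Node 4: index 6 -> 6 (same)
  Node 5: index 0 -> 0 (same)
  Node 6: index 4 -> 4 (same)
Nodes that changed position: 0 3

Answer: 0 3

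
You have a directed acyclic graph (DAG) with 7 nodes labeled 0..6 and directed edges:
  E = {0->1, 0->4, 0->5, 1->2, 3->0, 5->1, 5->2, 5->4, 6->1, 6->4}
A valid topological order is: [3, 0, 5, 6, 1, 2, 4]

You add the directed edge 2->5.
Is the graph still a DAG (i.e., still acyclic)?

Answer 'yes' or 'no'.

Given toposort: [3, 0, 5, 6, 1, 2, 4]
Position of 2: index 5; position of 5: index 2
New edge 2->5: backward (u after v in old order)
Backward edge: old toposort is now invalid. Check if this creates a cycle.
Does 5 already reach 2? Reachable from 5: [1, 2, 4, 5]. YES -> cycle!
Still a DAG? no

Answer: no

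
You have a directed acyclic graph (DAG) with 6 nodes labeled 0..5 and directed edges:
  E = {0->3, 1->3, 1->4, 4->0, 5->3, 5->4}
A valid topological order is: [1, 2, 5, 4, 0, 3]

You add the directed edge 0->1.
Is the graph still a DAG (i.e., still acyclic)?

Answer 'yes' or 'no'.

Given toposort: [1, 2, 5, 4, 0, 3]
Position of 0: index 4; position of 1: index 0
New edge 0->1: backward (u after v in old order)
Backward edge: old toposort is now invalid. Check if this creates a cycle.
Does 1 already reach 0? Reachable from 1: [0, 1, 3, 4]. YES -> cycle!
Still a DAG? no

Answer: no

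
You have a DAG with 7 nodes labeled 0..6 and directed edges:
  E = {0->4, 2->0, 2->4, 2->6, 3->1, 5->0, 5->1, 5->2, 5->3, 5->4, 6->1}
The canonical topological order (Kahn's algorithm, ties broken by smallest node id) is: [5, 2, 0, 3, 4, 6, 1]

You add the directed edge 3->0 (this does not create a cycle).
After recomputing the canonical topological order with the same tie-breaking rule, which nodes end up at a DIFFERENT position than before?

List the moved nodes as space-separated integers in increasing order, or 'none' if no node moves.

Answer: 0 3

Derivation:
Old toposort: [5, 2, 0, 3, 4, 6, 1]
Added edge 3->0
Recompute Kahn (smallest-id tiebreak):
  initial in-degrees: [3, 3, 1, 1, 3, 0, 1]
  ready (indeg=0): [5]
  pop 5: indeg[0]->2; indeg[1]->2; indeg[2]->0; indeg[3]->0; indeg[4]->2 | ready=[2, 3] | order so far=[5]
  pop 2: indeg[0]->1; indeg[4]->1; indeg[6]->0 | ready=[3, 6] | order so far=[5, 2]
  pop 3: indeg[0]->0; indeg[1]->1 | ready=[0, 6] | order so far=[5, 2, 3]
  pop 0: indeg[4]->0 | ready=[4, 6] | order so far=[5, 2, 3, 0]
  pop 4: no out-edges | ready=[6] | order so far=[5, 2, 3, 0, 4]
  pop 6: indeg[1]->0 | ready=[1] | order so far=[5, 2, 3, 0, 4, 6]
  pop 1: no out-edges | ready=[] | order so far=[5, 2, 3, 0, 4, 6, 1]
New canonical toposort: [5, 2, 3, 0, 4, 6, 1]
Compare positions:
  Node 0: index 2 -> 3 (moved)
  Node 1: index 6 -> 6 (same)
  Node 2: index 1 -> 1 (same)
  Node 3: index 3 -> 2 (moved)
  Node 4: index 4 -> 4 (same)
  Node 5: index 0 -> 0 (same)
  Node 6: index 5 -> 5 (same)
Nodes that changed position: 0 3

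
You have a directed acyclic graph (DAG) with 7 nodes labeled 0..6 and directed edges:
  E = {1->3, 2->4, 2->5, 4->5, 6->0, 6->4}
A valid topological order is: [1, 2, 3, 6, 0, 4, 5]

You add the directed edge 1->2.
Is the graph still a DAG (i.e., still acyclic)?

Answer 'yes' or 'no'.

Answer: yes

Derivation:
Given toposort: [1, 2, 3, 6, 0, 4, 5]
Position of 1: index 0; position of 2: index 1
New edge 1->2: forward
Forward edge: respects the existing order. Still a DAG, same toposort still valid.
Still a DAG? yes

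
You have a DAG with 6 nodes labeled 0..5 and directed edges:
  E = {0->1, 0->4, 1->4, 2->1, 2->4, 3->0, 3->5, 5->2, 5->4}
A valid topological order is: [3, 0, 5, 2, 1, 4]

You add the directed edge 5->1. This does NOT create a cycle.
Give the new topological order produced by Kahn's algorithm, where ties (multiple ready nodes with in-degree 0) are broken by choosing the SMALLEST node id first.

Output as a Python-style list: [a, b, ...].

Answer: [3, 0, 5, 2, 1, 4]

Derivation:
Old toposort: [3, 0, 5, 2, 1, 4]
Added edge: 5->1
Position of 5 (2) < position of 1 (4). Old order still valid.
Run Kahn's algorithm (break ties by smallest node id):
  initial in-degrees: [1, 3, 1, 0, 4, 1]
  ready (indeg=0): [3]
  pop 3: indeg[0]->0; indeg[5]->0 | ready=[0, 5] | order so far=[3]
  pop 0: indeg[1]->2; indeg[4]->3 | ready=[5] | order so far=[3, 0]
  pop 5: indeg[1]->1; indeg[2]->0; indeg[4]->2 | ready=[2] | order so far=[3, 0, 5]
  pop 2: indeg[1]->0; indeg[4]->1 | ready=[1] | order so far=[3, 0, 5, 2]
  pop 1: indeg[4]->0 | ready=[4] | order so far=[3, 0, 5, 2, 1]
  pop 4: no out-edges | ready=[] | order so far=[3, 0, 5, 2, 1, 4]
  Result: [3, 0, 5, 2, 1, 4]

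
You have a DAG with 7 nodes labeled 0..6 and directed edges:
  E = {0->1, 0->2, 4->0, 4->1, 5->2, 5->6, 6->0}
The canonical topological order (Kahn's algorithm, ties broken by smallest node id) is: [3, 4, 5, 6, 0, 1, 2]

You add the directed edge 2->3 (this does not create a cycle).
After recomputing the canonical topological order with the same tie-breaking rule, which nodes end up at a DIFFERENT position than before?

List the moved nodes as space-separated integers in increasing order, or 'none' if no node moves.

Answer: 0 1 2 3 4 5 6

Derivation:
Old toposort: [3, 4, 5, 6, 0, 1, 2]
Added edge 2->3
Recompute Kahn (smallest-id tiebreak):
  initial in-degrees: [2, 2, 2, 1, 0, 0, 1]
  ready (indeg=0): [4, 5]
  pop 4: indeg[0]->1; indeg[1]->1 | ready=[5] | order so far=[4]
  pop 5: indeg[2]->1; indeg[6]->0 | ready=[6] | order so far=[4, 5]
  pop 6: indeg[0]->0 | ready=[0] | order so far=[4, 5, 6]
  pop 0: indeg[1]->0; indeg[2]->0 | ready=[1, 2] | order so far=[4, 5, 6, 0]
  pop 1: no out-edges | ready=[2] | order so far=[4, 5, 6, 0, 1]
  pop 2: indeg[3]->0 | ready=[3] | order so far=[4, 5, 6, 0, 1, 2]
  pop 3: no out-edges | ready=[] | order so far=[4, 5, 6, 0, 1, 2, 3]
New canonical toposort: [4, 5, 6, 0, 1, 2, 3]
Compare positions:
  Node 0: index 4 -> 3 (moved)
  Node 1: index 5 -> 4 (moved)
  Node 2: index 6 -> 5 (moved)
  Node 3: index 0 -> 6 (moved)
  Node 4: index 1 -> 0 (moved)
  Node 5: index 2 -> 1 (moved)
  Node 6: index 3 -> 2 (moved)
Nodes that changed position: 0 1 2 3 4 5 6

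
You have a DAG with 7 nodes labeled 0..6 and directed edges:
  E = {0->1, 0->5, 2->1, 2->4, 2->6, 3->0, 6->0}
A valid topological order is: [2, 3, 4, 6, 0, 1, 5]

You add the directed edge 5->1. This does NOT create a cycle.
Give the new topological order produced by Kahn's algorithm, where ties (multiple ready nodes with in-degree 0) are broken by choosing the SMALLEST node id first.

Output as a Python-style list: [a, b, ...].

Old toposort: [2, 3, 4, 6, 0, 1, 5]
Added edge: 5->1
Position of 5 (6) > position of 1 (5). Must reorder: 5 must now come before 1.
Run Kahn's algorithm (break ties by smallest node id):
  initial in-degrees: [2, 3, 0, 0, 1, 1, 1]
  ready (indeg=0): [2, 3]
  pop 2: indeg[1]->2; indeg[4]->0; indeg[6]->0 | ready=[3, 4, 6] | order so far=[2]
  pop 3: indeg[0]->1 | ready=[4, 6] | order so far=[2, 3]
  pop 4: no out-edges | ready=[6] | order so far=[2, 3, 4]
  pop 6: indeg[0]->0 | ready=[0] | order so far=[2, 3, 4, 6]
  pop 0: indeg[1]->1; indeg[5]->0 | ready=[5] | order so far=[2, 3, 4, 6, 0]
  pop 5: indeg[1]->0 | ready=[1] | order so far=[2, 3, 4, 6, 0, 5]
  pop 1: no out-edges | ready=[] | order so far=[2, 3, 4, 6, 0, 5, 1]
  Result: [2, 3, 4, 6, 0, 5, 1]

Answer: [2, 3, 4, 6, 0, 5, 1]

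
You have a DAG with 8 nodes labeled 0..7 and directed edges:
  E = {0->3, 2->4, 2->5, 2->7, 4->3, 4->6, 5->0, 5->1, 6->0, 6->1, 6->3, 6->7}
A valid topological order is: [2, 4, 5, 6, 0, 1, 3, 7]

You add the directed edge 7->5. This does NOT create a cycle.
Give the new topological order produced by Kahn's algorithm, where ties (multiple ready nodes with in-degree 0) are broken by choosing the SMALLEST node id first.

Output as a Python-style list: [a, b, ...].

Answer: [2, 4, 6, 7, 5, 0, 1, 3]

Derivation:
Old toposort: [2, 4, 5, 6, 0, 1, 3, 7]
Added edge: 7->5
Position of 7 (7) > position of 5 (2). Must reorder: 7 must now come before 5.
Run Kahn's algorithm (break ties by smallest node id):
  initial in-degrees: [2, 2, 0, 3, 1, 2, 1, 2]
  ready (indeg=0): [2]
  pop 2: indeg[4]->0; indeg[5]->1; indeg[7]->1 | ready=[4] | order so far=[2]
  pop 4: indeg[3]->2; indeg[6]->0 | ready=[6] | order so far=[2, 4]
  pop 6: indeg[0]->1; indeg[1]->1; indeg[3]->1; indeg[7]->0 | ready=[7] | order so far=[2, 4, 6]
  pop 7: indeg[5]->0 | ready=[5] | order so far=[2, 4, 6, 7]
  pop 5: indeg[0]->0; indeg[1]->0 | ready=[0, 1] | order so far=[2, 4, 6, 7, 5]
  pop 0: indeg[3]->0 | ready=[1, 3] | order so far=[2, 4, 6, 7, 5, 0]
  pop 1: no out-edges | ready=[3] | order so far=[2, 4, 6, 7, 5, 0, 1]
  pop 3: no out-edges | ready=[] | order so far=[2, 4, 6, 7, 5, 0, 1, 3]
  Result: [2, 4, 6, 7, 5, 0, 1, 3]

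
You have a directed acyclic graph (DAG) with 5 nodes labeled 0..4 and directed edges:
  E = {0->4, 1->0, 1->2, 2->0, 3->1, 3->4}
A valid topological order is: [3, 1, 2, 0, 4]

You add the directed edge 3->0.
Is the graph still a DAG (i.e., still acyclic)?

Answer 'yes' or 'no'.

Answer: yes

Derivation:
Given toposort: [3, 1, 2, 0, 4]
Position of 3: index 0; position of 0: index 3
New edge 3->0: forward
Forward edge: respects the existing order. Still a DAG, same toposort still valid.
Still a DAG? yes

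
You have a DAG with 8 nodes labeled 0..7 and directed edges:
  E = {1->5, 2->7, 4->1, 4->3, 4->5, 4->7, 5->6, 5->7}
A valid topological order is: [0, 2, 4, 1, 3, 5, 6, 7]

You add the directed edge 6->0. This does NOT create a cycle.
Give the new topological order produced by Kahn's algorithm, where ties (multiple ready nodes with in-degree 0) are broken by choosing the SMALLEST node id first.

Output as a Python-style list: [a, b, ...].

Old toposort: [0, 2, 4, 1, 3, 5, 6, 7]
Added edge: 6->0
Position of 6 (6) > position of 0 (0). Must reorder: 6 must now come before 0.
Run Kahn's algorithm (break ties by smallest node id):
  initial in-degrees: [1, 1, 0, 1, 0, 2, 1, 3]
  ready (indeg=0): [2, 4]
  pop 2: indeg[7]->2 | ready=[4] | order so far=[2]
  pop 4: indeg[1]->0; indeg[3]->0; indeg[5]->1; indeg[7]->1 | ready=[1, 3] | order so far=[2, 4]
  pop 1: indeg[5]->0 | ready=[3, 5] | order so far=[2, 4, 1]
  pop 3: no out-edges | ready=[5] | order so far=[2, 4, 1, 3]
  pop 5: indeg[6]->0; indeg[7]->0 | ready=[6, 7] | order so far=[2, 4, 1, 3, 5]
  pop 6: indeg[0]->0 | ready=[0, 7] | order so far=[2, 4, 1, 3, 5, 6]
  pop 0: no out-edges | ready=[7] | order so far=[2, 4, 1, 3, 5, 6, 0]
  pop 7: no out-edges | ready=[] | order so far=[2, 4, 1, 3, 5, 6, 0, 7]
  Result: [2, 4, 1, 3, 5, 6, 0, 7]

Answer: [2, 4, 1, 3, 5, 6, 0, 7]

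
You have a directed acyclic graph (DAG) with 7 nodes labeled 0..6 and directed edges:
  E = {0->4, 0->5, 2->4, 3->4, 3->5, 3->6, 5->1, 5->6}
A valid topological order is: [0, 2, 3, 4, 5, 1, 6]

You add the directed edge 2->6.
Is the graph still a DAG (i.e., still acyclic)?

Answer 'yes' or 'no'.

Answer: yes

Derivation:
Given toposort: [0, 2, 3, 4, 5, 1, 6]
Position of 2: index 1; position of 6: index 6
New edge 2->6: forward
Forward edge: respects the existing order. Still a DAG, same toposort still valid.
Still a DAG? yes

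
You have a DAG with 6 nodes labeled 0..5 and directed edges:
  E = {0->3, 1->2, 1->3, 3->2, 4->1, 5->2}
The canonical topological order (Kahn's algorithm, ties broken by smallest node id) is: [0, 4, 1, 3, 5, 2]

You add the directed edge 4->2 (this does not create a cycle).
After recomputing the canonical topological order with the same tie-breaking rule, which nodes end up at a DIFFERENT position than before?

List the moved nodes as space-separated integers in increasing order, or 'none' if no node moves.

Answer: none

Derivation:
Old toposort: [0, 4, 1, 3, 5, 2]
Added edge 4->2
Recompute Kahn (smallest-id tiebreak):
  initial in-degrees: [0, 1, 4, 2, 0, 0]
  ready (indeg=0): [0, 4, 5]
  pop 0: indeg[3]->1 | ready=[4, 5] | order so far=[0]
  pop 4: indeg[1]->0; indeg[2]->3 | ready=[1, 5] | order so far=[0, 4]
  pop 1: indeg[2]->2; indeg[3]->0 | ready=[3, 5] | order so far=[0, 4, 1]
  pop 3: indeg[2]->1 | ready=[5] | order so far=[0, 4, 1, 3]
  pop 5: indeg[2]->0 | ready=[2] | order so far=[0, 4, 1, 3, 5]
  pop 2: no out-edges | ready=[] | order so far=[0, 4, 1, 3, 5, 2]
New canonical toposort: [0, 4, 1, 3, 5, 2]
Compare positions:
  Node 0: index 0 -> 0 (same)
  Node 1: index 2 -> 2 (same)
  Node 2: index 5 -> 5 (same)
  Node 3: index 3 -> 3 (same)
  Node 4: index 1 -> 1 (same)
  Node 5: index 4 -> 4 (same)
Nodes that changed position: none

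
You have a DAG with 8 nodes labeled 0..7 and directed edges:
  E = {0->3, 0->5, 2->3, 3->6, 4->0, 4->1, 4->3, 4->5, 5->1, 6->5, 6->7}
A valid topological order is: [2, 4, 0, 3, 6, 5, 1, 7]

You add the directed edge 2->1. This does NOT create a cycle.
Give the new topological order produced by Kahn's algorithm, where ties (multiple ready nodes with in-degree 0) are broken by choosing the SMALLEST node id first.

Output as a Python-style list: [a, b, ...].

Answer: [2, 4, 0, 3, 6, 5, 1, 7]

Derivation:
Old toposort: [2, 4, 0, 3, 6, 5, 1, 7]
Added edge: 2->1
Position of 2 (0) < position of 1 (6). Old order still valid.
Run Kahn's algorithm (break ties by smallest node id):
  initial in-degrees: [1, 3, 0, 3, 0, 3, 1, 1]
  ready (indeg=0): [2, 4]
  pop 2: indeg[1]->2; indeg[3]->2 | ready=[4] | order so far=[2]
  pop 4: indeg[0]->0; indeg[1]->1; indeg[3]->1; indeg[5]->2 | ready=[0] | order so far=[2, 4]
  pop 0: indeg[3]->0; indeg[5]->1 | ready=[3] | order so far=[2, 4, 0]
  pop 3: indeg[6]->0 | ready=[6] | order so far=[2, 4, 0, 3]
  pop 6: indeg[5]->0; indeg[7]->0 | ready=[5, 7] | order so far=[2, 4, 0, 3, 6]
  pop 5: indeg[1]->0 | ready=[1, 7] | order so far=[2, 4, 0, 3, 6, 5]
  pop 1: no out-edges | ready=[7] | order so far=[2, 4, 0, 3, 6, 5, 1]
  pop 7: no out-edges | ready=[] | order so far=[2, 4, 0, 3, 6, 5, 1, 7]
  Result: [2, 4, 0, 3, 6, 5, 1, 7]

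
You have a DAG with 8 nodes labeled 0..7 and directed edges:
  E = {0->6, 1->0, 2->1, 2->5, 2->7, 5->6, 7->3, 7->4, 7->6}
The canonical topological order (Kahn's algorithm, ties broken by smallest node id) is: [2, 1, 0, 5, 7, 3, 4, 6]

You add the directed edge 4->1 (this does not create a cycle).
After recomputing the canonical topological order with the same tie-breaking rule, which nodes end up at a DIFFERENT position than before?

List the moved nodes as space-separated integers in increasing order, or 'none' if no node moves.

Answer: 0 1 3 4 5 7

Derivation:
Old toposort: [2, 1, 0, 5, 7, 3, 4, 6]
Added edge 4->1
Recompute Kahn (smallest-id tiebreak):
  initial in-degrees: [1, 2, 0, 1, 1, 1, 3, 1]
  ready (indeg=0): [2]
  pop 2: indeg[1]->1; indeg[5]->0; indeg[7]->0 | ready=[5, 7] | order so far=[2]
  pop 5: indeg[6]->2 | ready=[7] | order so far=[2, 5]
  pop 7: indeg[3]->0; indeg[4]->0; indeg[6]->1 | ready=[3, 4] | order so far=[2, 5, 7]
  pop 3: no out-edges | ready=[4] | order so far=[2, 5, 7, 3]
  pop 4: indeg[1]->0 | ready=[1] | order so far=[2, 5, 7, 3, 4]
  pop 1: indeg[0]->0 | ready=[0] | order so far=[2, 5, 7, 3, 4, 1]
  pop 0: indeg[6]->0 | ready=[6] | order so far=[2, 5, 7, 3, 4, 1, 0]
  pop 6: no out-edges | ready=[] | order so far=[2, 5, 7, 3, 4, 1, 0, 6]
New canonical toposort: [2, 5, 7, 3, 4, 1, 0, 6]
Compare positions:
  Node 0: index 2 -> 6 (moved)
  Node 1: index 1 -> 5 (moved)
  Node 2: index 0 -> 0 (same)
  Node 3: index 5 -> 3 (moved)
  Node 4: index 6 -> 4 (moved)
  Node 5: index 3 -> 1 (moved)
  Node 6: index 7 -> 7 (same)
  Node 7: index 4 -> 2 (moved)
Nodes that changed position: 0 1 3 4 5 7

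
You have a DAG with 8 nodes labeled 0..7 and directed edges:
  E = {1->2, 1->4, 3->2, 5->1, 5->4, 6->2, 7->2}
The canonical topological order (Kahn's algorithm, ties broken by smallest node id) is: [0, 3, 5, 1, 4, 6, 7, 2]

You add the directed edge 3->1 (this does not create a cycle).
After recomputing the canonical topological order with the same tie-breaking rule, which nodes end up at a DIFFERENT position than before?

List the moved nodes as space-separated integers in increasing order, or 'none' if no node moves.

Old toposort: [0, 3, 5, 1, 4, 6, 7, 2]
Added edge 3->1
Recompute Kahn (smallest-id tiebreak):
  initial in-degrees: [0, 2, 4, 0, 2, 0, 0, 0]
  ready (indeg=0): [0, 3, 5, 6, 7]
  pop 0: no out-edges | ready=[3, 5, 6, 7] | order so far=[0]
  pop 3: indeg[1]->1; indeg[2]->3 | ready=[5, 6, 7] | order so far=[0, 3]
  pop 5: indeg[1]->0; indeg[4]->1 | ready=[1, 6, 7] | order so far=[0, 3, 5]
  pop 1: indeg[2]->2; indeg[4]->0 | ready=[4, 6, 7] | order so far=[0, 3, 5, 1]
  pop 4: no out-edges | ready=[6, 7] | order so far=[0, 3, 5, 1, 4]
  pop 6: indeg[2]->1 | ready=[7] | order so far=[0, 3, 5, 1, 4, 6]
  pop 7: indeg[2]->0 | ready=[2] | order so far=[0, 3, 5, 1, 4, 6, 7]
  pop 2: no out-edges | ready=[] | order so far=[0, 3, 5, 1, 4, 6, 7, 2]
New canonical toposort: [0, 3, 5, 1, 4, 6, 7, 2]
Compare positions:
  Node 0: index 0 -> 0 (same)
  Node 1: index 3 -> 3 (same)
  Node 2: index 7 -> 7 (same)
  Node 3: index 1 -> 1 (same)
  Node 4: index 4 -> 4 (same)
  Node 5: index 2 -> 2 (same)
  Node 6: index 5 -> 5 (same)
  Node 7: index 6 -> 6 (same)
Nodes that changed position: none

Answer: none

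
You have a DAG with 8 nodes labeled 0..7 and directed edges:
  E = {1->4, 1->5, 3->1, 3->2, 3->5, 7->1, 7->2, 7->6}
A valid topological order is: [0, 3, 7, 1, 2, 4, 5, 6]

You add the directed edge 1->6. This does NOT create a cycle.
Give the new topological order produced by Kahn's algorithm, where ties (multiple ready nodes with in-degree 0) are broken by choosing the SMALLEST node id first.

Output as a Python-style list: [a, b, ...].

Old toposort: [0, 3, 7, 1, 2, 4, 5, 6]
Added edge: 1->6
Position of 1 (3) < position of 6 (7). Old order still valid.
Run Kahn's algorithm (break ties by smallest node id):
  initial in-degrees: [0, 2, 2, 0, 1, 2, 2, 0]
  ready (indeg=0): [0, 3, 7]
  pop 0: no out-edges | ready=[3, 7] | order so far=[0]
  pop 3: indeg[1]->1; indeg[2]->1; indeg[5]->1 | ready=[7] | order so far=[0, 3]
  pop 7: indeg[1]->0; indeg[2]->0; indeg[6]->1 | ready=[1, 2] | order so far=[0, 3, 7]
  pop 1: indeg[4]->0; indeg[5]->0; indeg[6]->0 | ready=[2, 4, 5, 6] | order so far=[0, 3, 7, 1]
  pop 2: no out-edges | ready=[4, 5, 6] | order so far=[0, 3, 7, 1, 2]
  pop 4: no out-edges | ready=[5, 6] | order so far=[0, 3, 7, 1, 2, 4]
  pop 5: no out-edges | ready=[6] | order so far=[0, 3, 7, 1, 2, 4, 5]
  pop 6: no out-edges | ready=[] | order so far=[0, 3, 7, 1, 2, 4, 5, 6]
  Result: [0, 3, 7, 1, 2, 4, 5, 6]

Answer: [0, 3, 7, 1, 2, 4, 5, 6]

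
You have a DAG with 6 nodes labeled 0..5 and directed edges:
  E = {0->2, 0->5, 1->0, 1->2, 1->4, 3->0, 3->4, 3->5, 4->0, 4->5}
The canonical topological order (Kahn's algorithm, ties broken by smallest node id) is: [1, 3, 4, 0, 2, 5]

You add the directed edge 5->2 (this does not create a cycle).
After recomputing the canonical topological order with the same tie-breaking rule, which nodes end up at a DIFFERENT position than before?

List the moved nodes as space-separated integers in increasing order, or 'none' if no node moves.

Answer: 2 5

Derivation:
Old toposort: [1, 3, 4, 0, 2, 5]
Added edge 5->2
Recompute Kahn (smallest-id tiebreak):
  initial in-degrees: [3, 0, 3, 0, 2, 3]
  ready (indeg=0): [1, 3]
  pop 1: indeg[0]->2; indeg[2]->2; indeg[4]->1 | ready=[3] | order so far=[1]
  pop 3: indeg[0]->1; indeg[4]->0; indeg[5]->2 | ready=[4] | order so far=[1, 3]
  pop 4: indeg[0]->0; indeg[5]->1 | ready=[0] | order so far=[1, 3, 4]
  pop 0: indeg[2]->1; indeg[5]->0 | ready=[5] | order so far=[1, 3, 4, 0]
  pop 5: indeg[2]->0 | ready=[2] | order so far=[1, 3, 4, 0, 5]
  pop 2: no out-edges | ready=[] | order so far=[1, 3, 4, 0, 5, 2]
New canonical toposort: [1, 3, 4, 0, 5, 2]
Compare positions:
  Node 0: index 3 -> 3 (same)
  Node 1: index 0 -> 0 (same)
  Node 2: index 4 -> 5 (moved)
  Node 3: index 1 -> 1 (same)
  Node 4: index 2 -> 2 (same)
  Node 5: index 5 -> 4 (moved)
Nodes that changed position: 2 5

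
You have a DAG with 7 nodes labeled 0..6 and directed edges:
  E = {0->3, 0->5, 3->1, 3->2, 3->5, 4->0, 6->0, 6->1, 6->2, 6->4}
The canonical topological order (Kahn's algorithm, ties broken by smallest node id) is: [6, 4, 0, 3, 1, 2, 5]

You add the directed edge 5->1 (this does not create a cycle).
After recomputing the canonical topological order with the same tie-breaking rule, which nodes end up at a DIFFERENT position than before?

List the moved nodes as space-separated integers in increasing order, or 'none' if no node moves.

Old toposort: [6, 4, 0, 3, 1, 2, 5]
Added edge 5->1
Recompute Kahn (smallest-id tiebreak):
  initial in-degrees: [2, 3, 2, 1, 1, 2, 0]
  ready (indeg=0): [6]
  pop 6: indeg[0]->1; indeg[1]->2; indeg[2]->1; indeg[4]->0 | ready=[4] | order so far=[6]
  pop 4: indeg[0]->0 | ready=[0] | order so far=[6, 4]
  pop 0: indeg[3]->0; indeg[5]->1 | ready=[3] | order so far=[6, 4, 0]
  pop 3: indeg[1]->1; indeg[2]->0; indeg[5]->0 | ready=[2, 5] | order so far=[6, 4, 0, 3]
  pop 2: no out-edges | ready=[5] | order so far=[6, 4, 0, 3, 2]
  pop 5: indeg[1]->0 | ready=[1] | order so far=[6, 4, 0, 3, 2, 5]
  pop 1: no out-edges | ready=[] | order so far=[6, 4, 0, 3, 2, 5, 1]
New canonical toposort: [6, 4, 0, 3, 2, 5, 1]
Compare positions:
  Node 0: index 2 -> 2 (same)
  Node 1: index 4 -> 6 (moved)
  Node 2: index 5 -> 4 (moved)
  Node 3: index 3 -> 3 (same)
  Node 4: index 1 -> 1 (same)
  Node 5: index 6 -> 5 (moved)
  Node 6: index 0 -> 0 (same)
Nodes that changed position: 1 2 5

Answer: 1 2 5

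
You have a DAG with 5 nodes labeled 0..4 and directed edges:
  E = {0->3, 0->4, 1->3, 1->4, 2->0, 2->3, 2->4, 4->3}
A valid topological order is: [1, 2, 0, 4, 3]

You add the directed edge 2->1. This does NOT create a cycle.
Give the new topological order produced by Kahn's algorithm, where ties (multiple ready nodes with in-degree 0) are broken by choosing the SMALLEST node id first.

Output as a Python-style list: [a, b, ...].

Old toposort: [1, 2, 0, 4, 3]
Added edge: 2->1
Position of 2 (1) > position of 1 (0). Must reorder: 2 must now come before 1.
Run Kahn's algorithm (break ties by smallest node id):
  initial in-degrees: [1, 1, 0, 4, 3]
  ready (indeg=0): [2]
  pop 2: indeg[0]->0; indeg[1]->0; indeg[3]->3; indeg[4]->2 | ready=[0, 1] | order so far=[2]
  pop 0: indeg[3]->2; indeg[4]->1 | ready=[1] | order so far=[2, 0]
  pop 1: indeg[3]->1; indeg[4]->0 | ready=[4] | order so far=[2, 0, 1]
  pop 4: indeg[3]->0 | ready=[3] | order so far=[2, 0, 1, 4]
  pop 3: no out-edges | ready=[] | order so far=[2, 0, 1, 4, 3]
  Result: [2, 0, 1, 4, 3]

Answer: [2, 0, 1, 4, 3]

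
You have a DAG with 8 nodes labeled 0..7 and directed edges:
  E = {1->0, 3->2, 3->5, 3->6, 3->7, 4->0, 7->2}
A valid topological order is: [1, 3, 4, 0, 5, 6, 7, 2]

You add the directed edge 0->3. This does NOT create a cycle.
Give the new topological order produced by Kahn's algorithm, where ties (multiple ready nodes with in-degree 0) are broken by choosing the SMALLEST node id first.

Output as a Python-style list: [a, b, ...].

Old toposort: [1, 3, 4, 0, 5, 6, 7, 2]
Added edge: 0->3
Position of 0 (3) > position of 3 (1). Must reorder: 0 must now come before 3.
Run Kahn's algorithm (break ties by smallest node id):
  initial in-degrees: [2, 0, 2, 1, 0, 1, 1, 1]
  ready (indeg=0): [1, 4]
  pop 1: indeg[0]->1 | ready=[4] | order so far=[1]
  pop 4: indeg[0]->0 | ready=[0] | order so far=[1, 4]
  pop 0: indeg[3]->0 | ready=[3] | order so far=[1, 4, 0]
  pop 3: indeg[2]->1; indeg[5]->0; indeg[6]->0; indeg[7]->0 | ready=[5, 6, 7] | order so far=[1, 4, 0, 3]
  pop 5: no out-edges | ready=[6, 7] | order so far=[1, 4, 0, 3, 5]
  pop 6: no out-edges | ready=[7] | order so far=[1, 4, 0, 3, 5, 6]
  pop 7: indeg[2]->0 | ready=[2] | order so far=[1, 4, 0, 3, 5, 6, 7]
  pop 2: no out-edges | ready=[] | order so far=[1, 4, 0, 3, 5, 6, 7, 2]
  Result: [1, 4, 0, 3, 5, 6, 7, 2]

Answer: [1, 4, 0, 3, 5, 6, 7, 2]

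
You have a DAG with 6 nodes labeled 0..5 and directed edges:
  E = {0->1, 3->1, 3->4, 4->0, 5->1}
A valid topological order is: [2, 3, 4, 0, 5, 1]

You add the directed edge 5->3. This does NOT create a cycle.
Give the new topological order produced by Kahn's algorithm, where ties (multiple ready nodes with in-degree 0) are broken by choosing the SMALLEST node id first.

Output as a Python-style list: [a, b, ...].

Answer: [2, 5, 3, 4, 0, 1]

Derivation:
Old toposort: [2, 3, 4, 0, 5, 1]
Added edge: 5->3
Position of 5 (4) > position of 3 (1). Must reorder: 5 must now come before 3.
Run Kahn's algorithm (break ties by smallest node id):
  initial in-degrees: [1, 3, 0, 1, 1, 0]
  ready (indeg=0): [2, 5]
  pop 2: no out-edges | ready=[5] | order so far=[2]
  pop 5: indeg[1]->2; indeg[3]->0 | ready=[3] | order so far=[2, 5]
  pop 3: indeg[1]->1; indeg[4]->0 | ready=[4] | order so far=[2, 5, 3]
  pop 4: indeg[0]->0 | ready=[0] | order so far=[2, 5, 3, 4]
  pop 0: indeg[1]->0 | ready=[1] | order so far=[2, 5, 3, 4, 0]
  pop 1: no out-edges | ready=[] | order so far=[2, 5, 3, 4, 0, 1]
  Result: [2, 5, 3, 4, 0, 1]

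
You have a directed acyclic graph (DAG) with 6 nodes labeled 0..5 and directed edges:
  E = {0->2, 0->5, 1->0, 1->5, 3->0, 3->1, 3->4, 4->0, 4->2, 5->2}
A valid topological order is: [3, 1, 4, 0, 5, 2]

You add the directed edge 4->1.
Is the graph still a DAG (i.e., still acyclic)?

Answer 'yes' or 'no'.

Given toposort: [3, 1, 4, 0, 5, 2]
Position of 4: index 2; position of 1: index 1
New edge 4->1: backward (u after v in old order)
Backward edge: old toposort is now invalid. Check if this creates a cycle.
Does 1 already reach 4? Reachable from 1: [0, 1, 2, 5]. NO -> still a DAG (reorder needed).
Still a DAG? yes

Answer: yes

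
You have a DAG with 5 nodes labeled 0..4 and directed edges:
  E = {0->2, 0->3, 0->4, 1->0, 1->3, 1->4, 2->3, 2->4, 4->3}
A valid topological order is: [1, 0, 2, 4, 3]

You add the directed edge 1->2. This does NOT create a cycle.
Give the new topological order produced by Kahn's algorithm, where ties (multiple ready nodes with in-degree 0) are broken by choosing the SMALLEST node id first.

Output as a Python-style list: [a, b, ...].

Answer: [1, 0, 2, 4, 3]

Derivation:
Old toposort: [1, 0, 2, 4, 3]
Added edge: 1->2
Position of 1 (0) < position of 2 (2). Old order still valid.
Run Kahn's algorithm (break ties by smallest node id):
  initial in-degrees: [1, 0, 2, 4, 3]
  ready (indeg=0): [1]
  pop 1: indeg[0]->0; indeg[2]->1; indeg[3]->3; indeg[4]->2 | ready=[0] | order so far=[1]
  pop 0: indeg[2]->0; indeg[3]->2; indeg[4]->1 | ready=[2] | order so far=[1, 0]
  pop 2: indeg[3]->1; indeg[4]->0 | ready=[4] | order so far=[1, 0, 2]
  pop 4: indeg[3]->0 | ready=[3] | order so far=[1, 0, 2, 4]
  pop 3: no out-edges | ready=[] | order so far=[1, 0, 2, 4, 3]
  Result: [1, 0, 2, 4, 3]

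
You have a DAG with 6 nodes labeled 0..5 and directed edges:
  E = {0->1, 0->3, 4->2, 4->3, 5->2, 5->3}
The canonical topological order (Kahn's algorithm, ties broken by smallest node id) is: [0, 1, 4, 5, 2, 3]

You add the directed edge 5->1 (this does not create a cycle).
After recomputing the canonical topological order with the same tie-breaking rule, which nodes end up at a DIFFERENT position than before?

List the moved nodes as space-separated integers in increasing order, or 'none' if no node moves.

Answer: 1 4 5

Derivation:
Old toposort: [0, 1, 4, 5, 2, 3]
Added edge 5->1
Recompute Kahn (smallest-id tiebreak):
  initial in-degrees: [0, 2, 2, 3, 0, 0]
  ready (indeg=0): [0, 4, 5]
  pop 0: indeg[1]->1; indeg[3]->2 | ready=[4, 5] | order so far=[0]
  pop 4: indeg[2]->1; indeg[3]->1 | ready=[5] | order so far=[0, 4]
  pop 5: indeg[1]->0; indeg[2]->0; indeg[3]->0 | ready=[1, 2, 3] | order so far=[0, 4, 5]
  pop 1: no out-edges | ready=[2, 3] | order so far=[0, 4, 5, 1]
  pop 2: no out-edges | ready=[3] | order so far=[0, 4, 5, 1, 2]
  pop 3: no out-edges | ready=[] | order so far=[0, 4, 5, 1, 2, 3]
New canonical toposort: [0, 4, 5, 1, 2, 3]
Compare positions:
  Node 0: index 0 -> 0 (same)
  Node 1: index 1 -> 3 (moved)
  Node 2: index 4 -> 4 (same)
  Node 3: index 5 -> 5 (same)
  Node 4: index 2 -> 1 (moved)
  Node 5: index 3 -> 2 (moved)
Nodes that changed position: 1 4 5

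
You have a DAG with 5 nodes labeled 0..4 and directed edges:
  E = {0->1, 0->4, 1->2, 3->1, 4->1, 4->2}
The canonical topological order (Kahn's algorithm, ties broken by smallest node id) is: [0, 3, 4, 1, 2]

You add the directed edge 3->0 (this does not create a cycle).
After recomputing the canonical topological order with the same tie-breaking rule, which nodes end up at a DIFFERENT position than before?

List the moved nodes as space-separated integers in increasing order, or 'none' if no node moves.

Answer: 0 3

Derivation:
Old toposort: [0, 3, 4, 1, 2]
Added edge 3->0
Recompute Kahn (smallest-id tiebreak):
  initial in-degrees: [1, 3, 2, 0, 1]
  ready (indeg=0): [3]
  pop 3: indeg[0]->0; indeg[1]->2 | ready=[0] | order so far=[3]
  pop 0: indeg[1]->1; indeg[4]->0 | ready=[4] | order so far=[3, 0]
  pop 4: indeg[1]->0; indeg[2]->1 | ready=[1] | order so far=[3, 0, 4]
  pop 1: indeg[2]->0 | ready=[2] | order so far=[3, 0, 4, 1]
  pop 2: no out-edges | ready=[] | order so far=[3, 0, 4, 1, 2]
New canonical toposort: [3, 0, 4, 1, 2]
Compare positions:
  Node 0: index 0 -> 1 (moved)
  Node 1: index 3 -> 3 (same)
  Node 2: index 4 -> 4 (same)
  Node 3: index 1 -> 0 (moved)
  Node 4: index 2 -> 2 (same)
Nodes that changed position: 0 3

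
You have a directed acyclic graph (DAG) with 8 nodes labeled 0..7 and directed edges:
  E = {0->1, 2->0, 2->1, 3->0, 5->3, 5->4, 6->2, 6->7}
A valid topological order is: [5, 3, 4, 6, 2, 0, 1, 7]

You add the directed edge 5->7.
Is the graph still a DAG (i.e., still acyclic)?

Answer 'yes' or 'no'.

Answer: yes

Derivation:
Given toposort: [5, 3, 4, 6, 2, 0, 1, 7]
Position of 5: index 0; position of 7: index 7
New edge 5->7: forward
Forward edge: respects the existing order. Still a DAG, same toposort still valid.
Still a DAG? yes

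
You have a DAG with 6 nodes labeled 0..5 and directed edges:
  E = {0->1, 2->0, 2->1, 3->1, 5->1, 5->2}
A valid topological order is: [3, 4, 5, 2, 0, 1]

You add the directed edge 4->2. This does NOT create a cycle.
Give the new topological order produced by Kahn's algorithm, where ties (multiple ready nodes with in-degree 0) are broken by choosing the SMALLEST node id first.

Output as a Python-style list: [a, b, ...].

Answer: [3, 4, 5, 2, 0, 1]

Derivation:
Old toposort: [3, 4, 5, 2, 0, 1]
Added edge: 4->2
Position of 4 (1) < position of 2 (3). Old order still valid.
Run Kahn's algorithm (break ties by smallest node id):
  initial in-degrees: [1, 4, 2, 0, 0, 0]
  ready (indeg=0): [3, 4, 5]
  pop 3: indeg[1]->3 | ready=[4, 5] | order so far=[3]
  pop 4: indeg[2]->1 | ready=[5] | order so far=[3, 4]
  pop 5: indeg[1]->2; indeg[2]->0 | ready=[2] | order so far=[3, 4, 5]
  pop 2: indeg[0]->0; indeg[1]->1 | ready=[0] | order so far=[3, 4, 5, 2]
  pop 0: indeg[1]->0 | ready=[1] | order so far=[3, 4, 5, 2, 0]
  pop 1: no out-edges | ready=[] | order so far=[3, 4, 5, 2, 0, 1]
  Result: [3, 4, 5, 2, 0, 1]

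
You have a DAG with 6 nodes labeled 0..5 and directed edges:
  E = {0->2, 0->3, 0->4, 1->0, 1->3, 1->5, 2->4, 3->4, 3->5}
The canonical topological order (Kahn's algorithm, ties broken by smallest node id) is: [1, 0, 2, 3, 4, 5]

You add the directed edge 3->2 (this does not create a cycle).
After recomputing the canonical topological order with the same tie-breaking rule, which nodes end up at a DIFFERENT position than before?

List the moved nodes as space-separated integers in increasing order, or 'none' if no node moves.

Answer: 2 3

Derivation:
Old toposort: [1, 0, 2, 3, 4, 5]
Added edge 3->2
Recompute Kahn (smallest-id tiebreak):
  initial in-degrees: [1, 0, 2, 2, 3, 2]
  ready (indeg=0): [1]
  pop 1: indeg[0]->0; indeg[3]->1; indeg[5]->1 | ready=[0] | order so far=[1]
  pop 0: indeg[2]->1; indeg[3]->0; indeg[4]->2 | ready=[3] | order so far=[1, 0]
  pop 3: indeg[2]->0; indeg[4]->1; indeg[5]->0 | ready=[2, 5] | order so far=[1, 0, 3]
  pop 2: indeg[4]->0 | ready=[4, 5] | order so far=[1, 0, 3, 2]
  pop 4: no out-edges | ready=[5] | order so far=[1, 0, 3, 2, 4]
  pop 5: no out-edges | ready=[] | order so far=[1, 0, 3, 2, 4, 5]
New canonical toposort: [1, 0, 3, 2, 4, 5]
Compare positions:
  Node 0: index 1 -> 1 (same)
  Node 1: index 0 -> 0 (same)
  Node 2: index 2 -> 3 (moved)
  Node 3: index 3 -> 2 (moved)
  Node 4: index 4 -> 4 (same)
  Node 5: index 5 -> 5 (same)
Nodes that changed position: 2 3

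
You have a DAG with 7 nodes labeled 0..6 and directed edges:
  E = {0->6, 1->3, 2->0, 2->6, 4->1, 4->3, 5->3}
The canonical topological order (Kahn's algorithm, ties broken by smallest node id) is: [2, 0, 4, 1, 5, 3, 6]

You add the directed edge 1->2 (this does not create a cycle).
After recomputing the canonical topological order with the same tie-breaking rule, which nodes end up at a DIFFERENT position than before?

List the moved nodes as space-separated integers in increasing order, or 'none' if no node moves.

Answer: 0 1 2 4

Derivation:
Old toposort: [2, 0, 4, 1, 5, 3, 6]
Added edge 1->2
Recompute Kahn (smallest-id tiebreak):
  initial in-degrees: [1, 1, 1, 3, 0, 0, 2]
  ready (indeg=0): [4, 5]
  pop 4: indeg[1]->0; indeg[3]->2 | ready=[1, 5] | order so far=[4]
  pop 1: indeg[2]->0; indeg[3]->1 | ready=[2, 5] | order so far=[4, 1]
  pop 2: indeg[0]->0; indeg[6]->1 | ready=[0, 5] | order so far=[4, 1, 2]
  pop 0: indeg[6]->0 | ready=[5, 6] | order so far=[4, 1, 2, 0]
  pop 5: indeg[3]->0 | ready=[3, 6] | order so far=[4, 1, 2, 0, 5]
  pop 3: no out-edges | ready=[6] | order so far=[4, 1, 2, 0, 5, 3]
  pop 6: no out-edges | ready=[] | order so far=[4, 1, 2, 0, 5, 3, 6]
New canonical toposort: [4, 1, 2, 0, 5, 3, 6]
Compare positions:
  Node 0: index 1 -> 3 (moved)
  Node 1: index 3 -> 1 (moved)
  Node 2: index 0 -> 2 (moved)
  Node 3: index 5 -> 5 (same)
  Node 4: index 2 -> 0 (moved)
  Node 5: index 4 -> 4 (same)
  Node 6: index 6 -> 6 (same)
Nodes that changed position: 0 1 2 4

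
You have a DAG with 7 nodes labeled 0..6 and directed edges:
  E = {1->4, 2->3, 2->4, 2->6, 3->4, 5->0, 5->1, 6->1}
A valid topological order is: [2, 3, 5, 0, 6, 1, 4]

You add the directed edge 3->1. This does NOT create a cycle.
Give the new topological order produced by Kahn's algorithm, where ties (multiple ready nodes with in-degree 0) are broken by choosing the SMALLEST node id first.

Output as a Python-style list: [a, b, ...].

Answer: [2, 3, 5, 0, 6, 1, 4]

Derivation:
Old toposort: [2, 3, 5, 0, 6, 1, 4]
Added edge: 3->1
Position of 3 (1) < position of 1 (5). Old order still valid.
Run Kahn's algorithm (break ties by smallest node id):
  initial in-degrees: [1, 3, 0, 1, 3, 0, 1]
  ready (indeg=0): [2, 5]
  pop 2: indeg[3]->0; indeg[4]->2; indeg[6]->0 | ready=[3, 5, 6] | order so far=[2]
  pop 3: indeg[1]->2; indeg[4]->1 | ready=[5, 6] | order so far=[2, 3]
  pop 5: indeg[0]->0; indeg[1]->1 | ready=[0, 6] | order so far=[2, 3, 5]
  pop 0: no out-edges | ready=[6] | order so far=[2, 3, 5, 0]
  pop 6: indeg[1]->0 | ready=[1] | order so far=[2, 3, 5, 0, 6]
  pop 1: indeg[4]->0 | ready=[4] | order so far=[2, 3, 5, 0, 6, 1]
  pop 4: no out-edges | ready=[] | order so far=[2, 3, 5, 0, 6, 1, 4]
  Result: [2, 3, 5, 0, 6, 1, 4]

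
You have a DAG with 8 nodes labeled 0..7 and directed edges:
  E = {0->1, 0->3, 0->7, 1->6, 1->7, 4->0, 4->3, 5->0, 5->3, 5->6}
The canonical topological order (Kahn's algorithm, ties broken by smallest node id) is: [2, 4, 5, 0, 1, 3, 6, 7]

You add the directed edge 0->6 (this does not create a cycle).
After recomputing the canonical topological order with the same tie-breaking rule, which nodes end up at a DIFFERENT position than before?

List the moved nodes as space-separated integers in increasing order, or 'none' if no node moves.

Old toposort: [2, 4, 5, 0, 1, 3, 6, 7]
Added edge 0->6
Recompute Kahn (smallest-id tiebreak):
  initial in-degrees: [2, 1, 0, 3, 0, 0, 3, 2]
  ready (indeg=0): [2, 4, 5]
  pop 2: no out-edges | ready=[4, 5] | order so far=[2]
  pop 4: indeg[0]->1; indeg[3]->2 | ready=[5] | order so far=[2, 4]
  pop 5: indeg[0]->0; indeg[3]->1; indeg[6]->2 | ready=[0] | order so far=[2, 4, 5]
  pop 0: indeg[1]->0; indeg[3]->0; indeg[6]->1; indeg[7]->1 | ready=[1, 3] | order so far=[2, 4, 5, 0]
  pop 1: indeg[6]->0; indeg[7]->0 | ready=[3, 6, 7] | order so far=[2, 4, 5, 0, 1]
  pop 3: no out-edges | ready=[6, 7] | order so far=[2, 4, 5, 0, 1, 3]
  pop 6: no out-edges | ready=[7] | order so far=[2, 4, 5, 0, 1, 3, 6]
  pop 7: no out-edges | ready=[] | order so far=[2, 4, 5, 0, 1, 3, 6, 7]
New canonical toposort: [2, 4, 5, 0, 1, 3, 6, 7]
Compare positions:
  Node 0: index 3 -> 3 (same)
  Node 1: index 4 -> 4 (same)
  Node 2: index 0 -> 0 (same)
  Node 3: index 5 -> 5 (same)
  Node 4: index 1 -> 1 (same)
  Node 5: index 2 -> 2 (same)
  Node 6: index 6 -> 6 (same)
  Node 7: index 7 -> 7 (same)
Nodes that changed position: none

Answer: none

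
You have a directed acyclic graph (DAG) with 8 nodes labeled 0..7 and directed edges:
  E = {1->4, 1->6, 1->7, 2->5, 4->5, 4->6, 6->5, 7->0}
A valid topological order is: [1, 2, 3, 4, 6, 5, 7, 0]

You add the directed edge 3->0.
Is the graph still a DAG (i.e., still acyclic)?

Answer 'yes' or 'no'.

Given toposort: [1, 2, 3, 4, 6, 5, 7, 0]
Position of 3: index 2; position of 0: index 7
New edge 3->0: forward
Forward edge: respects the existing order. Still a DAG, same toposort still valid.
Still a DAG? yes

Answer: yes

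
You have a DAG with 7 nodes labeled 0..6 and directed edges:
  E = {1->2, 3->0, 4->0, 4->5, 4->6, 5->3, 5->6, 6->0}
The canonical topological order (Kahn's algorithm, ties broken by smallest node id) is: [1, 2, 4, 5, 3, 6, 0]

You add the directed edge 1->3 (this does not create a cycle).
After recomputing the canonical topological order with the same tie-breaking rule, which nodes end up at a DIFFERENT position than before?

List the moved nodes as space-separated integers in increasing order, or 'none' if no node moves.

Old toposort: [1, 2, 4, 5, 3, 6, 0]
Added edge 1->3
Recompute Kahn (smallest-id tiebreak):
  initial in-degrees: [3, 0, 1, 2, 0, 1, 2]
  ready (indeg=0): [1, 4]
  pop 1: indeg[2]->0; indeg[3]->1 | ready=[2, 4] | order so far=[1]
  pop 2: no out-edges | ready=[4] | order so far=[1, 2]
  pop 4: indeg[0]->2; indeg[5]->0; indeg[6]->1 | ready=[5] | order so far=[1, 2, 4]
  pop 5: indeg[3]->0; indeg[6]->0 | ready=[3, 6] | order so far=[1, 2, 4, 5]
  pop 3: indeg[0]->1 | ready=[6] | order so far=[1, 2, 4, 5, 3]
  pop 6: indeg[0]->0 | ready=[0] | order so far=[1, 2, 4, 5, 3, 6]
  pop 0: no out-edges | ready=[] | order so far=[1, 2, 4, 5, 3, 6, 0]
New canonical toposort: [1, 2, 4, 5, 3, 6, 0]
Compare positions:
  Node 0: index 6 -> 6 (same)
  Node 1: index 0 -> 0 (same)
  Node 2: index 1 -> 1 (same)
  Node 3: index 4 -> 4 (same)
  Node 4: index 2 -> 2 (same)
  Node 5: index 3 -> 3 (same)
  Node 6: index 5 -> 5 (same)
Nodes that changed position: none

Answer: none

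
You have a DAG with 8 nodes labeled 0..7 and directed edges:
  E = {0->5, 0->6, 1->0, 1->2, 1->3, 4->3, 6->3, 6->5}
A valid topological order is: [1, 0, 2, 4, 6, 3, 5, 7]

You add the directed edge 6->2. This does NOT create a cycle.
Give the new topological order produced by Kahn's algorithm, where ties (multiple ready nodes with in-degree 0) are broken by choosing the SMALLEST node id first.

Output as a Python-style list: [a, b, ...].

Old toposort: [1, 0, 2, 4, 6, 3, 5, 7]
Added edge: 6->2
Position of 6 (4) > position of 2 (2). Must reorder: 6 must now come before 2.
Run Kahn's algorithm (break ties by smallest node id):
  initial in-degrees: [1, 0, 2, 3, 0, 2, 1, 0]
  ready (indeg=0): [1, 4, 7]
  pop 1: indeg[0]->0; indeg[2]->1; indeg[3]->2 | ready=[0, 4, 7] | order so far=[1]
  pop 0: indeg[5]->1; indeg[6]->0 | ready=[4, 6, 7] | order so far=[1, 0]
  pop 4: indeg[3]->1 | ready=[6, 7] | order so far=[1, 0, 4]
  pop 6: indeg[2]->0; indeg[3]->0; indeg[5]->0 | ready=[2, 3, 5, 7] | order so far=[1, 0, 4, 6]
  pop 2: no out-edges | ready=[3, 5, 7] | order so far=[1, 0, 4, 6, 2]
  pop 3: no out-edges | ready=[5, 7] | order so far=[1, 0, 4, 6, 2, 3]
  pop 5: no out-edges | ready=[7] | order so far=[1, 0, 4, 6, 2, 3, 5]
  pop 7: no out-edges | ready=[] | order so far=[1, 0, 4, 6, 2, 3, 5, 7]
  Result: [1, 0, 4, 6, 2, 3, 5, 7]

Answer: [1, 0, 4, 6, 2, 3, 5, 7]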